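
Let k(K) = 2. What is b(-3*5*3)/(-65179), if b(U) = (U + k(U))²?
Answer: -1849/65179 ≈ -0.028368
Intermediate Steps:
b(U) = (2 + U)² (b(U) = (U + 2)² = (2 + U)²)
b(-3*5*3)/(-65179) = (2 - 3*5*3)²/(-65179) = (2 - 15*3)²*(-1/65179) = (2 - 45)²*(-1/65179) = (-43)²*(-1/65179) = 1849*(-1/65179) = -1849/65179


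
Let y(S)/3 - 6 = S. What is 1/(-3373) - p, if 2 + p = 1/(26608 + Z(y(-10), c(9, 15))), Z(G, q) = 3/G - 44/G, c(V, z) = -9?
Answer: 2153887589/1077123701 ≈ 1.9997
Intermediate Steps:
y(S) = 18 + 3*S
Z(G, q) = -41/G
p = -638662/319337 (p = -2 + 1/(26608 - 41/(18 + 3*(-10))) = -2 + 1/(26608 - 41/(18 - 30)) = -2 + 1/(26608 - 41/(-12)) = -2 + 1/(26608 - 41*(-1/12)) = -2 + 1/(26608 + 41/12) = -2 + 1/(319337/12) = -2 + 12/319337 = -638662/319337 ≈ -2.0000)
1/(-3373) - p = 1/(-3373) - 1*(-638662/319337) = -1/3373 + 638662/319337 = 2153887589/1077123701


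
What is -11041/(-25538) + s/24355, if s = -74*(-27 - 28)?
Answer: 74568643/124395598 ≈ 0.59945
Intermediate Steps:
s = 4070 (s = -74*(-55) = 4070)
-11041/(-25538) + s/24355 = -11041/(-25538) + 4070/24355 = -11041*(-1/25538) + 4070*(1/24355) = 11041/25538 + 814/4871 = 74568643/124395598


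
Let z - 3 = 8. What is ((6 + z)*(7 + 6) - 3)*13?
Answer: 2834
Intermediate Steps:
z = 11 (z = 3 + 8 = 11)
((6 + z)*(7 + 6) - 3)*13 = ((6 + 11)*(7 + 6) - 3)*13 = (17*13 - 3)*13 = (221 - 3)*13 = 218*13 = 2834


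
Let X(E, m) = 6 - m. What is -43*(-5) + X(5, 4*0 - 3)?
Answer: 224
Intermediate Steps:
-43*(-5) + X(5, 4*0 - 3) = -43*(-5) + (6 - (4*0 - 3)) = 215 + (6 - (0 - 3)) = 215 + (6 - 1*(-3)) = 215 + (6 + 3) = 215 + 9 = 224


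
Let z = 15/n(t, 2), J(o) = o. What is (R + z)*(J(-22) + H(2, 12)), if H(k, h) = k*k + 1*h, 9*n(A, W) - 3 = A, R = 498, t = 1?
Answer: -6381/2 ≈ -3190.5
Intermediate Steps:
n(A, W) = 1/3 + A/9
H(k, h) = h + k**2 (H(k, h) = k**2 + h = h + k**2)
z = 135/4 (z = 15/(1/3 + (1/9)*1) = 15/(1/3 + 1/9) = 15/(4/9) = 15*(9/4) = 135/4 ≈ 33.750)
(R + z)*(J(-22) + H(2, 12)) = (498 + 135/4)*(-22 + (12 + 2**2)) = 2127*(-22 + (12 + 4))/4 = 2127*(-22 + 16)/4 = (2127/4)*(-6) = -6381/2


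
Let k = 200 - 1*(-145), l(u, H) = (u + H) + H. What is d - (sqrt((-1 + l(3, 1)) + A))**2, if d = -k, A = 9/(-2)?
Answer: -689/2 ≈ -344.50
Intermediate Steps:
l(u, H) = u + 2*H (l(u, H) = (H + u) + H = u + 2*H)
k = 345 (k = 200 + 145 = 345)
A = -9/2 (A = 9*(-1/2) = -9/2 ≈ -4.5000)
d = -345 (d = -1*345 = -345)
d - (sqrt((-1 + l(3, 1)) + A))**2 = -345 - (sqrt((-1 + (3 + 2*1)) - 9/2))**2 = -345 - (sqrt((-1 + (3 + 2)) - 9/2))**2 = -345 - (sqrt((-1 + 5) - 9/2))**2 = -345 - (sqrt(4 - 9/2))**2 = -345 - (sqrt(-1/2))**2 = -345 - (I*sqrt(2)/2)**2 = -345 - 1*(-1/2) = -345 + 1/2 = -689/2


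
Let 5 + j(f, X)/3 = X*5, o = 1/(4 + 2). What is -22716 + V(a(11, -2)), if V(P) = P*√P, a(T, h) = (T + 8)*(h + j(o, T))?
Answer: -22716 + 5624*√703 ≈ 1.2640e+5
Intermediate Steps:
o = ⅙ (o = 1/6 = ⅙ ≈ 0.16667)
j(f, X) = -15 + 15*X (j(f, X) = -15 + 3*(X*5) = -15 + 3*(5*X) = -15 + 15*X)
a(T, h) = (8 + T)*(-15 + h + 15*T) (a(T, h) = (T + 8)*(h + (-15 + 15*T)) = (8 + T)*(-15 + h + 15*T))
V(P) = P^(3/2)
-22716 + V(a(11, -2)) = -22716 + (-120 + 8*(-2) + 15*11² + 105*11 + 11*(-2))^(3/2) = -22716 + (-120 - 16 + 15*121 + 1155 - 22)^(3/2) = -22716 + (-120 - 16 + 1815 + 1155 - 22)^(3/2) = -22716 + 2812^(3/2) = -22716 + 5624*√703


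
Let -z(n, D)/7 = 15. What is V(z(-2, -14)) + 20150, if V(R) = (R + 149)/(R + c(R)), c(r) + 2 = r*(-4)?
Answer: 6306994/313 ≈ 20150.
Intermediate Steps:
z(n, D) = -105 (z(n, D) = -7*15 = -105)
c(r) = -2 - 4*r (c(r) = -2 + r*(-4) = -2 - 4*r)
V(R) = (149 + R)/(-2 - 3*R) (V(R) = (R + 149)/(R + (-2 - 4*R)) = (149 + R)/(-2 - 3*R))
V(z(-2, -14)) + 20150 = (-149 - 1*(-105))/(2 + 3*(-105)) + 20150 = (-149 + 105)/(2 - 315) + 20150 = -44/(-313) + 20150 = -1/313*(-44) + 20150 = 44/313 + 20150 = 6306994/313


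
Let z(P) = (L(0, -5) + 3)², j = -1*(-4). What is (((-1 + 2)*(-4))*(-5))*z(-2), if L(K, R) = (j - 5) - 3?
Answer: 20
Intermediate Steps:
j = 4
L(K, R) = -4 (L(K, R) = (4 - 5) - 3 = -1 - 3 = -4)
z(P) = 1 (z(P) = (-4 + 3)² = (-1)² = 1)
(((-1 + 2)*(-4))*(-5))*z(-2) = (((-1 + 2)*(-4))*(-5))*1 = ((1*(-4))*(-5))*1 = -4*(-5)*1 = 20*1 = 20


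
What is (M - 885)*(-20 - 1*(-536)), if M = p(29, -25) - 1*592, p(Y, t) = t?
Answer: -775032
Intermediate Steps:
M = -617 (M = -25 - 1*592 = -25 - 592 = -617)
(M - 885)*(-20 - 1*(-536)) = (-617 - 885)*(-20 - 1*(-536)) = -1502*(-20 + 536) = -1502*516 = -775032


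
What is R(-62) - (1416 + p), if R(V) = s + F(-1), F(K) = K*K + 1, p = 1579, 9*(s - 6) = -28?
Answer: -26911/9 ≈ -2990.1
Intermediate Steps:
s = 26/9 (s = 6 + (⅑)*(-28) = 6 - 28/9 = 26/9 ≈ 2.8889)
F(K) = 1 + K² (F(K) = K² + 1 = 1 + K²)
R(V) = 44/9 (R(V) = 26/9 + (1 + (-1)²) = 26/9 + (1 + 1) = 26/9 + 2 = 44/9)
R(-62) - (1416 + p) = 44/9 - (1416 + 1579) = 44/9 - 1*2995 = 44/9 - 2995 = -26911/9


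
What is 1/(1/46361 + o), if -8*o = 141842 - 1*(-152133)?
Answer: -370888/13628974967 ≈ -2.7213e-5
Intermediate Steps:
o = -293975/8 (o = -(141842 - 1*(-152133))/8 = -(141842 + 152133)/8 = -⅛*293975 = -293975/8 ≈ -36747.)
1/(1/46361 + o) = 1/(1/46361 - 293975/8) = 1/(-13628974967/370888) = -370888/13628974967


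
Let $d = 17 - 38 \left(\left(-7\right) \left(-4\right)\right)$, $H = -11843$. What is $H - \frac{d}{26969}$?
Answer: $- \frac{319392820}{26969} \approx -11843.0$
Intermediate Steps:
$d = -1047$ ($d = 17 - 1064 = -1047$)
$H - \frac{d}{26969} = -11843 - - \frac{1047}{26969} = -11843 + \frac{1047}{26969} = - \frac{319392820}{26969}$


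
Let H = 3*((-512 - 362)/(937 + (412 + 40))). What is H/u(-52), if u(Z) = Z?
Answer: 437/12038 ≈ 0.036302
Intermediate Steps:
H = -874/463 (H = 3*(-874/(937 + 452)) = 3*(-874/1389) = -874/463 ≈ -1.8877)
H/u(-52) = -874/463/(-52) = -874/463*(-1/52) = 437/12038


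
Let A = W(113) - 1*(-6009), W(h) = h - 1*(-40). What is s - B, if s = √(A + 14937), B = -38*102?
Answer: 3876 + √21099 ≈ 4021.3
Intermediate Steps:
W(h) = 40 + h (W(h) = h + 40 = 40 + h)
A = 6162 (A = (40 + 113) - 1*(-6009) = 153 + 6009 = 6162)
B = -3876
s = √21099 (s = √(6162 + 14937) = √21099 ≈ 145.25)
s - B = √21099 - 1*(-3876) = √21099 + 3876 = 3876 + √21099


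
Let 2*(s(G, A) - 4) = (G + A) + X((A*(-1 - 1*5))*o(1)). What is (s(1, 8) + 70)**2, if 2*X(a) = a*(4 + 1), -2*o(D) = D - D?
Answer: 24649/4 ≈ 6162.3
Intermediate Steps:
o(D) = 0 (o(D) = -(D - D)/2 = -1/2*0 = 0)
X(a) = 5*a/2 (X(a) = (a*(4 + 1))/2 = (a*5)/2 = (5*a)/2 = 5*a/2)
s(G, A) = 4 + A/2 + G/2 (s(G, A) = 4 + ((G + A) + 5*((A*(-1 - 1*5))*0)/2)/2 = 4 + ((A + G) + 5*((A*(-1 - 5))*0)/2)/2 = 4 + ((A + G) + 5*((A*(-6))*0)/2)/2 = 4 + ((A + G) + 5*(-6*A*0)/2)/2 = 4 + ((A + G) + (5/2)*0)/2 = 4 + ((A + G) + 0)/2 = 4 + (A + G)/2 = 4 + (A/2 + G/2) = 4 + A/2 + G/2)
(s(1, 8) + 70)**2 = ((4 + (1/2)*8 + (1/2)*1) + 70)**2 = ((4 + 4 + 1/2) + 70)**2 = (17/2 + 70)**2 = (157/2)**2 = 24649/4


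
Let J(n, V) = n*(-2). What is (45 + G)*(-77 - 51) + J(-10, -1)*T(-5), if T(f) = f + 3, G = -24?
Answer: -2728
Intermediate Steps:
J(n, V) = -2*n
T(f) = 3 + f
(45 + G)*(-77 - 51) + J(-10, -1)*T(-5) = (45 - 24)*(-77 - 51) + (-2*(-10))*(3 - 5) = 21*(-128) + 20*(-2) = -2688 - 40 = -2728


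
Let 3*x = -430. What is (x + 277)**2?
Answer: 160801/9 ≈ 17867.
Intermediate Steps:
x = -430/3 (x = (1/3)*(-430) = -430/3 ≈ -143.33)
(x + 277)**2 = (-430/3 + 277)**2 = (401/3)**2 = 160801/9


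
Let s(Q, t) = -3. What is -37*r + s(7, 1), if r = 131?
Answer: -4850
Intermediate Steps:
-37*r + s(7, 1) = -37*131 - 3 = -4847 - 3 = -4850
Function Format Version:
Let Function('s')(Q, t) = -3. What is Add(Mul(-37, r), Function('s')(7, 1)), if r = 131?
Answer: -4850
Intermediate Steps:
Add(Mul(-37, r), Function('s')(7, 1)) = Add(Mul(-37, 131), -3) = Add(-4847, -3) = -4850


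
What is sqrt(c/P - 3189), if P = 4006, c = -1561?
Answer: I*sqrt(51183440170)/4006 ≈ 56.475*I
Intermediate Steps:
sqrt(c/P - 3189) = sqrt(-1561/4006 - 3189) = sqrt(-12776695/4006) = I*sqrt(51183440170)/4006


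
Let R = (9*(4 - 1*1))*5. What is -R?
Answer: -135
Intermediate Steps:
R = 135 (R = (9*(4 - 1))*5 = (9*3)*5 = 27*5 = 135)
-R = -1*135 = -135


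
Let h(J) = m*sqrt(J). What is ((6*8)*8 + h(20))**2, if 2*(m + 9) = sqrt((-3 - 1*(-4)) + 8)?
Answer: 148581 - 11520*sqrt(5) ≈ 1.2282e+5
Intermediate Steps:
m = -15/2 (m = -9 + sqrt((-3 - 1*(-4)) + 8)/2 = -9 + sqrt((-3 + 4) + 8)/2 = -9 + sqrt(1 + 8)/2 = -9 + sqrt(9)/2 = -9 + (1/2)*3 = -9 + 3/2 = -15/2 ≈ -7.5000)
h(J) = -15*sqrt(J)/2
((6*8)*8 + h(20))**2 = ((6*8)*8 - 15*sqrt(5))**2 = (48*8 - 15*sqrt(5))**2 = (384 - 15*sqrt(5))**2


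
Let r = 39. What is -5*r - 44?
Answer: -239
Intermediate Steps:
-5*r - 44 = -5*39 - 44 = -195 - 44 = -239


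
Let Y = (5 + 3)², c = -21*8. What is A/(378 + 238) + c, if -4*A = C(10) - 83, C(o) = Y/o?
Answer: -2069377/12320 ≈ -167.97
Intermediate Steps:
c = -168
Y = 64 (Y = 8² = 64)
C(o) = 64/o
A = 383/20 (A = -(64/10 - 83)/4 = -(64*(⅒) - 83)/4 = -(32/5 - 83)/4 = -¼*(-383/5) = 383/20 ≈ 19.150)
A/(378 + 238) + c = (383/20)/(378 + 238) - 168 = (383/20)/616 - 168 = (1/616)*(383/20) - 168 = 383/12320 - 168 = -2069377/12320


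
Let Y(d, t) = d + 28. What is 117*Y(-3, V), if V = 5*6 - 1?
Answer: 2925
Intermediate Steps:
V = 29 (V = 30 - 1 = 29)
Y(d, t) = 28 + d
117*Y(-3, V) = 117*(28 - 3) = 117*25 = 2925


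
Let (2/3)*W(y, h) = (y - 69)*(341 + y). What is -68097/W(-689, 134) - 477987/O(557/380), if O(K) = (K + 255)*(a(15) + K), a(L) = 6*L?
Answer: -9180248923366951/446759479469508 ≈ -20.549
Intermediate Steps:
O(K) = (90 + K)*(255 + K) (O(K) = (K + 255)*(6*15 + K) = (255 + K)*(90 + K) = (90 + K)*(255 + K))
W(y, h) = 3*(-69 + y)*(341 + y)/2 (W(y, h) = 3*((y - 69)*(341 + y))/2 = 3*((-69 + y)*(341 + y))/2 = 3*(-69 + y)*(341 + y)/2)
-68097/W(-689, 134) - 477987/O(557/380) = -68097/(-70587/2 + 408*(-689) + (3/2)*(-689)²) - 477987/(22950 + (557/380)² + 345*(557/380)) = -68097/(-70587/2 - 281112 + (3/2)*474721) - 477987/(22950 + (557*(1/380))² + 345*(557*(1/380))) = -68097/(-70587/2 - 281112 + 1424163/2) - 477987/(22950 + (557/380)² + 345*(557/380)) = -68097/395676 - 477987/(22950 + 310249/144400 + 38433/76) = -68097*1/395676 - 477987/3387312949/144400 = -22699/131892 - 477987*144400/3387312949 = -22699/131892 - 69021322800/3387312949 = -9180248923366951/446759479469508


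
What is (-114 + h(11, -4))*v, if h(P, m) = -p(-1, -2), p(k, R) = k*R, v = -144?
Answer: 16704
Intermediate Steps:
p(k, R) = R*k
h(P, m) = -2 (h(P, m) = -(-2)*(-1) = -1*2 = -2)
(-114 + h(11, -4))*v = (-114 - 2)*(-144) = -116*(-144) = 16704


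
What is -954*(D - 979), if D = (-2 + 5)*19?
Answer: 879588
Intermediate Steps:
D = 57 (D = 3*19 = 57)
-954*(D - 979) = -954*(57 - 979) = -954*(-922) = 879588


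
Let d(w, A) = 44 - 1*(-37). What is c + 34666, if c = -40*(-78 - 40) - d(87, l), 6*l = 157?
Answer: 39305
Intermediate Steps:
l = 157/6 (l = (⅙)*157 = 157/6 ≈ 26.167)
d(w, A) = 81 (d(w, A) = 44 + 37 = 81)
c = 4639 (c = -40*(-78 - 40) - 1*81 = -40*(-118) - 81 = 4720 - 81 = 4639)
c + 34666 = 4639 + 34666 = 39305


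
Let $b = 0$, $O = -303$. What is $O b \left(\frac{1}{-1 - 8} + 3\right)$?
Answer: $0$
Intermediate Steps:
$O b \left(\frac{1}{-1 - 8} + 3\right) = - 303 \cdot 0 \left(\frac{1}{-1 - 8} + 3\right) = - 303 \cdot 0 \left(\frac{1}{-9} + 3\right) = - 303 \cdot 0 \left(- \frac{1}{9} + 3\right) = - 303 \cdot 0 \cdot \frac{26}{9} = \left(-303\right) 0 = 0$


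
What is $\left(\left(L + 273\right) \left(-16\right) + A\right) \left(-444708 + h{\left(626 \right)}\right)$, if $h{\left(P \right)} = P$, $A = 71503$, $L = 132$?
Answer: $-28875543886$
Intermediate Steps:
$\left(\left(L + 273\right) \left(-16\right) + A\right) \left(-444708 + h{\left(626 \right)}\right) = \left(\left(132 + 273\right) \left(-16\right) + 71503\right) \left(-444708 + 626\right) = \left(405 \left(-16\right) + 71503\right) \left(-444082\right) = \left(-6480 + 71503\right) \left(-444082\right) = 65023 \left(-444082\right) = -28875543886$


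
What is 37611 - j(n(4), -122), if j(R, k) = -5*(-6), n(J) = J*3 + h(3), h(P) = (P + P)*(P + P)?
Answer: 37581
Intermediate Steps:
h(P) = 4*P² (h(P) = (2*P)*(2*P) = 4*P²)
n(J) = 36 + 3*J (n(J) = J*3 + 4*3² = 3*J + 4*9 = 3*J + 36 = 36 + 3*J)
j(R, k) = 30
37611 - j(n(4), -122) = 37611 - 1*30 = 37611 - 30 = 37581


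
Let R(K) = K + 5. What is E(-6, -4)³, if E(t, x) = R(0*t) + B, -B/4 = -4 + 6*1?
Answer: -27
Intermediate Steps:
R(K) = 5 + K
B = -8 (B = -4*(-4 + 6*1) = -4*(-4 + 6) = -4*2 = -8)
E(t, x) = -3 (E(t, x) = (5 + 0*t) - 8 = (5 + 0) - 8 = 5 - 8 = -3)
E(-6, -4)³ = (-3)³ = -27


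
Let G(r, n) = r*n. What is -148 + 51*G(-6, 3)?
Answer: -1066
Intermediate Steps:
G(r, n) = n*r
-148 + 51*G(-6, 3) = -148 + 51*(3*(-6)) = -148 + 51*(-18) = -148 - 918 = -1066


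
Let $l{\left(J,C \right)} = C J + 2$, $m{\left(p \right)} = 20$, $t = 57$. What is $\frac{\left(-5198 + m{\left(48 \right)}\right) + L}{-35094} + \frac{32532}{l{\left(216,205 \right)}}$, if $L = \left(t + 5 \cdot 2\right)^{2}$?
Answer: $\frac{586094153}{777016254} \approx 0.75429$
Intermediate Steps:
$l{\left(J,C \right)} = 2 + C J$
$L = 4489$ ($L = \left(57 + 5 \cdot 2\right)^{2} = \left(57 + 10\right)^{2} = 67^{2} = 4489$)
$\frac{\left(-5198 + m{\left(48 \right)}\right) + L}{-35094} + \frac{32532}{l{\left(216,205 \right)}} = \frac{\left(-5198 + 20\right) + 4489}{-35094} + \frac{32532}{2 + 205 \cdot 216} = \left(-5178 + 4489\right) \left(- \frac{1}{35094}\right) + \frac{32532}{2 + 44280} = \left(-689\right) \left(- \frac{1}{35094}\right) + \frac{32532}{44282} = \frac{689}{35094} + 32532 \cdot \frac{1}{44282} = \frac{689}{35094} + \frac{16266}{22141} = \frac{586094153}{777016254}$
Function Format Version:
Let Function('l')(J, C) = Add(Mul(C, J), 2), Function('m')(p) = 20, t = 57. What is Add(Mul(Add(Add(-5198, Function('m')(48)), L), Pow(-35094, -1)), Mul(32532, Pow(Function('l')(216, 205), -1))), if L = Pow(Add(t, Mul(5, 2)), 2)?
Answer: Rational(586094153, 777016254) ≈ 0.75429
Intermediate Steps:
Function('l')(J, C) = Add(2, Mul(C, J))
L = 4489 (L = Pow(Add(57, Mul(5, 2)), 2) = Pow(Add(57, 10), 2) = Pow(67, 2) = 4489)
Add(Mul(Add(Add(-5198, Function('m')(48)), L), Pow(-35094, -1)), Mul(32532, Pow(Function('l')(216, 205), -1))) = Add(Mul(Add(Add(-5198, 20), 4489), Pow(-35094, -1)), Mul(32532, Pow(Add(2, Mul(205, 216)), -1))) = Add(Mul(Add(-5178, 4489), Rational(-1, 35094)), Mul(32532, Pow(Add(2, 44280), -1))) = Add(Mul(-689, Rational(-1, 35094)), Mul(32532, Pow(44282, -1))) = Add(Rational(689, 35094), Mul(32532, Rational(1, 44282))) = Add(Rational(689, 35094), Rational(16266, 22141)) = Rational(586094153, 777016254)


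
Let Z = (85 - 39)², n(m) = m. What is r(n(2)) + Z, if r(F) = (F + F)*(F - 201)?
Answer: 1320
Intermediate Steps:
Z = 2116 (Z = 46² = 2116)
r(F) = 2*F*(-201 + F) (r(F) = (2*F)*(-201 + F) = 2*F*(-201 + F))
r(n(2)) + Z = 2*2*(-201 + 2) + 2116 = 2*2*(-199) + 2116 = -796 + 2116 = 1320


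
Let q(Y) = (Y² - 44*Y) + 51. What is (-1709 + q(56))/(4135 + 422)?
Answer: -986/4557 ≈ -0.21637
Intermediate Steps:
q(Y) = 51 + Y² - 44*Y
(-1709 + q(56))/(4135 + 422) = (-1709 + (51 + 56² - 44*56))/(4135 + 422) = (-1709 + (51 + 3136 - 2464))/4557 = (-1709 + 723)*(1/4557) = -986*1/4557 = -986/4557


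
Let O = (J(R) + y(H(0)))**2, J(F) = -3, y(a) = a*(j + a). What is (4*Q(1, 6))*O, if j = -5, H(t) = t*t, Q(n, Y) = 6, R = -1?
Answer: 216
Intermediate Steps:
H(t) = t**2
y(a) = a*(-5 + a)
O = 9 (O = (-3 + 0**2*(-5 + 0**2))**2 = (-3 + 0*(-5 + 0))**2 = (-3 + 0*(-5))**2 = (-3 + 0)**2 = (-3)**2 = 9)
(4*Q(1, 6))*O = (4*6)*9 = 24*9 = 216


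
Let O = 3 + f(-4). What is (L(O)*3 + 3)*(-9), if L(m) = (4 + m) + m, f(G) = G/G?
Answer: -351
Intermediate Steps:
f(G) = 1
O = 4 (O = 3 + 1 = 4)
L(m) = 4 + 2*m
(L(O)*3 + 3)*(-9) = ((4 + 2*4)*3 + 3)*(-9) = ((4 + 8)*3 + 3)*(-9) = (12*3 + 3)*(-9) = (36 + 3)*(-9) = 39*(-9) = -351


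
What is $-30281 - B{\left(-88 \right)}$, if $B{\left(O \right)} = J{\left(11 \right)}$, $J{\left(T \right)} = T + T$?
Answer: $-30303$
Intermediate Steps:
$J{\left(T \right)} = 2 T$
$B{\left(O \right)} = 22$ ($B{\left(O \right)} = 2 \cdot 11 = 22$)
$-30281 - B{\left(-88 \right)} = -30281 - 22 = -30303$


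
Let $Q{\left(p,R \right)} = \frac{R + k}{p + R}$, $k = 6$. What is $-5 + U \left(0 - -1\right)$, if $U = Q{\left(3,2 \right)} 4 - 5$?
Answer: $- \frac{18}{5} \approx -3.6$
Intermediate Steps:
$Q{\left(p,R \right)} = \frac{6 + R}{R + p}$ ($Q{\left(p,R \right)} = \frac{R + 6}{p + R} = \frac{6 + R}{R + p}$)
$U = \frac{7}{5}$ ($U = \frac{6 + 2}{2 + 3} \cdot 4 - 5 = \frac{1}{5} \cdot 8 \cdot 4 - 5 = \frac{8}{5} \cdot 4 - 5 = \frac{32}{5} - 5 = \frac{7}{5} \approx 1.4$)
$-5 + U \left(0 - -1\right) = -5 + \frac{7 \left(0 - -1\right)}{5} = -5 + \frac{7 \left(0 + 1\right)}{5} = -5 + \frac{7}{5} \cdot 1 = -5 + \frac{7}{5} = - \frac{18}{5}$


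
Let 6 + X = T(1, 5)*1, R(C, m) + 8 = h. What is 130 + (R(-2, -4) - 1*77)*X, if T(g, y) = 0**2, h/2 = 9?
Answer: 532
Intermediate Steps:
h = 18 (h = 2*9 = 18)
T(g, y) = 0
R(C, m) = 10 (R(C, m) = -8 + 18 = 10)
X = -6 (X = -6 + 0*1 = -6 + 0 = -6)
130 + (R(-2, -4) - 1*77)*X = 130 + (10 - 1*77)*(-6) = 130 + (10 - 77)*(-6) = 130 - 67*(-6) = 130 + 402 = 532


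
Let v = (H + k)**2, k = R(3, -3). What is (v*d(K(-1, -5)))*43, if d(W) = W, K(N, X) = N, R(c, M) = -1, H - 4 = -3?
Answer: 0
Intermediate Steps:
H = 1 (H = 4 - 3 = 1)
k = -1
v = 0 (v = (1 - 1)**2 = 0**2 = 0)
(v*d(K(-1, -5)))*43 = (0*(-1))*43 = 0*43 = 0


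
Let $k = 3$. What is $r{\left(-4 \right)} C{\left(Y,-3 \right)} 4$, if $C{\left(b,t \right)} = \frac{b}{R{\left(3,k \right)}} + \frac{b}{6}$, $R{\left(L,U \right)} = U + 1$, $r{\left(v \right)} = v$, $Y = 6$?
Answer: $-40$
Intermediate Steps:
$R{\left(L,U \right)} = 1 + U$
$C{\left(b,t \right)} = \frac{5 b}{12}$ ($C{\left(b,t \right)} = \frac{b}{1 + 3} + \frac{b}{6} = \frac{b}{4} + b \frac{1}{6} = b \frac{1}{4} + \frac{b}{6} = \frac{b}{4} + \frac{b}{6} = \frac{5 b}{12}$)
$r{\left(-4 \right)} C{\left(Y,-3 \right)} 4 = - 4 \cdot \frac{5}{12} \cdot 6 \cdot 4 = \left(-4\right) \frac{5}{2} \cdot 4 = \left(-10\right) 4 = -40$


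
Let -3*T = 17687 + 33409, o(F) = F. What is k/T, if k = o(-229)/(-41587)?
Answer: -229/708309784 ≈ -3.2330e-7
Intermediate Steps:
k = 229/41587 (k = -229/(-41587) = -229*(-1/41587) = 229/41587 ≈ 0.0055065)
T = -17032 (T = -(17687 + 33409)/3 = -⅓*51096 = -17032)
k/T = (229/41587)/(-17032) = (229/41587)*(-1/17032) = -229/708309784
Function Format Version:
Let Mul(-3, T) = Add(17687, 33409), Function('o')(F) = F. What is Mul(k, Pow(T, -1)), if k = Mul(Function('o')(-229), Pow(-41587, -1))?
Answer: Rational(-229, 708309784) ≈ -3.2330e-7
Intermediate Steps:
k = Rational(229, 41587) (k = Mul(-229, Pow(-41587, -1)) = Mul(-229, Rational(-1, 41587)) = Rational(229, 41587) ≈ 0.0055065)
T = -17032 (T = Mul(Rational(-1, 3), Add(17687, 33409)) = Mul(Rational(-1, 3), 51096) = -17032)
Mul(k, Pow(T, -1)) = Mul(Rational(229, 41587), Pow(-17032, -1)) = Mul(Rational(229, 41587), Rational(-1, 17032)) = Rational(-229, 708309784)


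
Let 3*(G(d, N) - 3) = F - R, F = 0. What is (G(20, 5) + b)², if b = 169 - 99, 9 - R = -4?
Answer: 42436/9 ≈ 4715.1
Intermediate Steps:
R = 13 (R = 9 - 1*(-4) = 9 + 4 = 13)
G(d, N) = -4/3 (G(d, N) = 3 + (0 - 1*13)/3 = 3 + (0 - 13)/3 = 3 + (⅓)*(-13) = 3 - 13/3 = -4/3)
b = 70
(G(20, 5) + b)² = (-4/3 + 70)² = (206/3)² = 42436/9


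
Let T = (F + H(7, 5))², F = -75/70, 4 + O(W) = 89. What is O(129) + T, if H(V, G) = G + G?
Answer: 32285/196 ≈ 164.72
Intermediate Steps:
O(W) = 85 (O(W) = -4 + 89 = 85)
H(V, G) = 2*G
F = -15/14 (F = -75*1/70 = -15/14 ≈ -1.0714)
T = 15625/196 (T = (-15/14 + 2*5)² = (-15/14 + 10)² = (125/14)² = 15625/196 ≈ 79.719)
O(129) + T = 85 + 15625/196 = 32285/196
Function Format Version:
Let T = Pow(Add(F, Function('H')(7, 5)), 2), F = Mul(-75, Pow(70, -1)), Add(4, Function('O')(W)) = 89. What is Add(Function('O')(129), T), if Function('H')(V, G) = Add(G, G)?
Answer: Rational(32285, 196) ≈ 164.72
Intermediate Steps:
Function('O')(W) = 85 (Function('O')(W) = Add(-4, 89) = 85)
Function('H')(V, G) = Mul(2, G)
F = Rational(-15, 14) (F = Mul(-75, Rational(1, 70)) = Rational(-15, 14) ≈ -1.0714)
T = Rational(15625, 196) (T = Pow(Add(Rational(-15, 14), Mul(2, 5)), 2) = Pow(Add(Rational(-15, 14), 10), 2) = Pow(Rational(125, 14), 2) = Rational(15625, 196) ≈ 79.719)
Add(Function('O')(129), T) = Add(85, Rational(15625, 196)) = Rational(32285, 196)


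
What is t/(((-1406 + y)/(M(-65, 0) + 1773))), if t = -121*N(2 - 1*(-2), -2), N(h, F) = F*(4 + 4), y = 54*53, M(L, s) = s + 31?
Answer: 218284/91 ≈ 2398.7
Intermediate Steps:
M(L, s) = 31 + s
y = 2862
N(h, F) = 8*F (N(h, F) = F*8 = 8*F)
t = 1936 (t = -968*(-2) = -121*(-16) = 1936)
t/(((-1406 + y)/(M(-65, 0) + 1773))) = 1936/(((-1406 + 2862)/((31 + 0) + 1773))) = 1936/((1456/(31 + 1773))) = 1936/((1456/1804)) = 1936/((1456*(1/1804))) = 1936/(364/451) = 1936*(451/364) = 218284/91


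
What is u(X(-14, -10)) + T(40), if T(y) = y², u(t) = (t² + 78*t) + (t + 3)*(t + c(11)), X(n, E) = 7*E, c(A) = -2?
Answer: 5864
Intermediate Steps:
u(t) = t² + 78*t + (-2 + t)*(3 + t) (u(t) = (t² + 78*t) + (t + 3)*(t - 2) = (t² + 78*t) + (3 + t)*(-2 + t) = (t² + 78*t) + (-2 + t)*(3 + t) = t² + 78*t + (-2 + t)*(3 + t))
u(X(-14, -10)) + T(40) = (-6 + 2*(7*(-10))² + 79*(7*(-10))) + 40² = (-6 + 2*(-70)² + 79*(-70)) + 1600 = (-6 + 2*4900 - 5530) + 1600 = (-6 + 9800 - 5530) + 1600 = 4264 + 1600 = 5864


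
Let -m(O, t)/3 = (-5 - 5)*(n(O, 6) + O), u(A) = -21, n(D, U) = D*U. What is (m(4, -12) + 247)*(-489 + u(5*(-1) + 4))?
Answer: -554370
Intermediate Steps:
m(O, t) = 210*O (m(O, t) = -3*(-5 - 5)*(O*6 + O) = -(-30)*(6*O + O) = -(-30)*7*O = -(-210)*O = 210*O)
(m(4, -12) + 247)*(-489 + u(5*(-1) + 4)) = (210*4 + 247)*(-489 - 21) = (840 + 247)*(-510) = 1087*(-510) = -554370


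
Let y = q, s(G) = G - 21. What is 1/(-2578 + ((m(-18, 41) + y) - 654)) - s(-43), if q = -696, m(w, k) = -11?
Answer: 252095/3939 ≈ 64.000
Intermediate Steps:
s(G) = -21 + G
y = -696
1/(-2578 + ((m(-18, 41) + y) - 654)) - s(-43) = 1/(-2578 + ((-11 - 696) - 654)) - (-21 - 43) = 1/(-2578 + (-707 - 654)) - 1*(-64) = 1/(-2578 - 1361) + 64 = 1/(-3939) + 64 = -1/3939 + 64 = 252095/3939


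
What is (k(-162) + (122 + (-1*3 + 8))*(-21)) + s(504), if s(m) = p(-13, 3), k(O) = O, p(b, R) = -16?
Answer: -2845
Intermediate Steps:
s(m) = -16
(k(-162) + (122 + (-1*3 + 8))*(-21)) + s(504) = (-162 + (122 + (-1*3 + 8))*(-21)) - 16 = (-162 + (122 + (-3 + 8))*(-21)) - 16 = (-162 + (122 + 5)*(-21)) - 16 = (-162 + 127*(-21)) - 16 = (-162 - 2667) - 16 = -2829 - 16 = -2845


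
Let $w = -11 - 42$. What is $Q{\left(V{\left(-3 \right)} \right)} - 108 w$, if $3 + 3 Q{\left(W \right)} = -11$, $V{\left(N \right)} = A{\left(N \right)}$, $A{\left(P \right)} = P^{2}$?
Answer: $\frac{17158}{3} \approx 5719.3$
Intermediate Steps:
$V{\left(N \right)} = N^{2}$
$w = -53$
$Q{\left(W \right)} = - \frac{14}{3}$ ($Q{\left(W \right)} = -1 + \frac{1}{3} \left(-11\right) = -1 - \frac{11}{3} = - \frac{14}{3}$)
$Q{\left(V{\left(-3 \right)} \right)} - 108 w = - \frac{14}{3} - -5724 = - \frac{14}{3} + 5724 = \frac{17158}{3}$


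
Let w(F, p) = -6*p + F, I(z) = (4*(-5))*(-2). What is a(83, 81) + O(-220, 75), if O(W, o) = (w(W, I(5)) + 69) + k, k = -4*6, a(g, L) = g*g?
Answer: 6474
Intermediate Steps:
I(z) = 40 (I(z) = -20*(-2) = 40)
a(g, L) = g²
k = -24
w(F, p) = F - 6*p
O(W, o) = -195 + W (O(W, o) = ((W - 6*40) + 69) - 24 = ((W - 240) + 69) - 24 = ((-240 + W) + 69) - 24 = (-171 + W) - 24 = -195 + W)
a(83, 81) + O(-220, 75) = 83² + (-195 - 220) = 6889 - 415 = 6474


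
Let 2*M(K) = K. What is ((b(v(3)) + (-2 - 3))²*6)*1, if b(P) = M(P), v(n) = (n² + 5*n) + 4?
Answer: 486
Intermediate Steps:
M(K) = K/2
v(n) = 4 + n² + 5*n
b(P) = P/2
((b(v(3)) + (-2 - 3))²*6)*1 = (((4 + 3² + 5*3)/2 + (-2 - 3))²*6)*1 = (((4 + 9 + 15)/2 - 5)²*6)*1 = (((½)*28 - 5)²*6)*1 = ((14 - 5)²*6)*1 = (9²*6)*1 = (81*6)*1 = 486*1 = 486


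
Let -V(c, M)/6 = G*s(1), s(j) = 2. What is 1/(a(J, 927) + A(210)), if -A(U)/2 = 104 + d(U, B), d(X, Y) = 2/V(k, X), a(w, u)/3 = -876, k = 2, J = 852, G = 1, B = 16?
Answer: -3/8507 ≈ -0.00035265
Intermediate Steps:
a(w, u) = -2628 (a(w, u) = 3*(-876) = -2628)
V(c, M) = -12 (V(c, M) = -6*2 = -12)
d(X, Y) = -⅙ (d(X, Y) = 2/(-12) = 2*(-1/12) = -⅙)
A(U) = -623/3 (A(U) = -2*(104 - ⅙) = -2*623/6 = -623/3)
1/(a(J, 927) + A(210)) = 1/(-2628 - 623/3) = 1/(-8507/3) = -3/8507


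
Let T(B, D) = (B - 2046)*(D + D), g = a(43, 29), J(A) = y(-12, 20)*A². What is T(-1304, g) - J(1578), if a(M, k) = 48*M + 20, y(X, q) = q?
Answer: -63764480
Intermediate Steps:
a(M, k) = 20 + 48*M
J(A) = 20*A²
g = 2084 (g = 20 + 48*43 = 20 + 2064 = 2084)
T(B, D) = 2*D*(-2046 + B) (T(B, D) = (-2046 + B)*(2*D) = 2*D*(-2046 + B))
T(-1304, g) - J(1578) = 2*2084*(-2046 - 1304) - 20*1578² = 2*2084*(-3350) - 20*2490084 = -13962800 - 1*49801680 = -13962800 - 49801680 = -63764480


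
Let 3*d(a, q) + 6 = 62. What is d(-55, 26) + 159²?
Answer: 75899/3 ≈ 25300.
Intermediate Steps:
d(a, q) = 56/3 (d(a, q) = -2 + (⅓)*62 = -2 + 62/3 = 56/3)
d(-55, 26) + 159² = 56/3 + 159² = 56/3 + 25281 = 75899/3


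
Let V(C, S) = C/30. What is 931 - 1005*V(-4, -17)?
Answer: 1065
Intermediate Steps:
V(C, S) = C/30 (V(C, S) = C*(1/30) = C/30)
931 - 1005*V(-4, -17) = 931 - 67*(-4)/2 = 931 - 1005*(-2/15) = 931 + 134 = 1065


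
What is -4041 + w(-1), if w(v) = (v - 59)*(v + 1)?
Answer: -4041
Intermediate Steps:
w(v) = (1 + v)*(-59 + v) (w(v) = (-59 + v)*(1 + v) = (1 + v)*(-59 + v))
-4041 + w(-1) = -4041 + (-59 + (-1)² - 58*(-1)) = -4041 + (-59 + 1 + 58) = -4041 + 0 = -4041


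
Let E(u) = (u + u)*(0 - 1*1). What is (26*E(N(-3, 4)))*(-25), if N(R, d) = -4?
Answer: -5200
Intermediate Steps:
E(u) = -2*u (E(u) = (2*u)*(0 - 1) = (2*u)*(-1) = -2*u)
(26*E(N(-3, 4)))*(-25) = (26*(-2*(-4)))*(-25) = (26*8)*(-25) = 208*(-25) = -5200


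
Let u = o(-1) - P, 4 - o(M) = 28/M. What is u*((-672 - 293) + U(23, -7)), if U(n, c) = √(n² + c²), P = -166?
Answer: -191070 + 3366*√2 ≈ -1.8631e+5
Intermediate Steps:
o(M) = 4 - 28/M
U(n, c) = √(c² + n²)
u = 198 (u = (4 - 28/(-1)) - 1*(-166) = (4 - 28*(-1)) + 166 = (4 + 28) + 166 = 32 + 166 = 198)
u*((-672 - 293) + U(23, -7)) = 198*((-672 - 293) + √((-7)² + 23²)) = 198*(-965 + √(49 + 529)) = 198*(-965 + √578) = 198*(-965 + 17*√2) = -191070 + 3366*√2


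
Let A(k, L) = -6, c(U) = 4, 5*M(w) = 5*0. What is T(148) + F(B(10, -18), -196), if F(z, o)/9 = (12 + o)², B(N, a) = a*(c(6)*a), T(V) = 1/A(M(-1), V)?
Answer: 1828223/6 ≈ 3.0470e+5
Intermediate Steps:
M(w) = 0 (M(w) = (5*0)/5 = (⅕)*0 = 0)
T(V) = -⅙ (T(V) = 1/(-6) = -⅙)
B(N, a) = 4*a² (B(N, a) = a*(4*a) = 4*a²)
F(z, o) = 9*(12 + o)²
T(148) + F(B(10, -18), -196) = -⅙ + 9*(12 - 196)² = -⅙ + 9*(-184)² = -⅙ + 9*33856 = -⅙ + 304704 = 1828223/6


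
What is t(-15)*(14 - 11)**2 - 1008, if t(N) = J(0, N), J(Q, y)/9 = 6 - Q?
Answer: -522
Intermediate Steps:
J(Q, y) = 54 - 9*Q (J(Q, y) = 9*(6 - Q) = 54 - 9*Q)
t(N) = 54 (t(N) = 54 - 9*0 = 54 + 0 = 54)
t(-15)*(14 - 11)**2 - 1008 = 54*(14 - 11)**2 - 1008 = 54*3**2 - 1008 = 54*9 - 1008 = 486 - 1008 = -522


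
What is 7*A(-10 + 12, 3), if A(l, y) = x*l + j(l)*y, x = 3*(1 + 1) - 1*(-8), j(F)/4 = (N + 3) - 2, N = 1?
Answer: 364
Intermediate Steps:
j(F) = 8 (j(F) = 4*((1 + 3) - 2) = 4*(4 - 2) = 4*2 = 8)
x = 14 (x = 3*2 + 8 = 6 + 8 = 14)
A(l, y) = 8*y + 14*l (A(l, y) = 14*l + 8*y = 8*y + 14*l)
7*A(-10 + 12, 3) = 7*(8*3 + 14*(-10 + 12)) = 7*(24 + 14*2) = 7*(24 + 28) = 7*52 = 364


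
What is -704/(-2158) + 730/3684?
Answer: 1042219/1987518 ≈ 0.52438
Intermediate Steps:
-704/(-2158) + 730/3684 = -704*(-1/2158) + 730*(1/3684) = 352/1079 + 365/1842 = 1042219/1987518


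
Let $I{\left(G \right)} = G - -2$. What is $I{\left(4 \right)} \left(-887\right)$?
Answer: $-5322$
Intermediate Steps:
$I{\left(G \right)} = 2 + G$ ($I{\left(G \right)} = G + 2 = 2 + G$)
$I{\left(4 \right)} \left(-887\right) = \left(2 + 4\right) \left(-887\right) = 6 \left(-887\right) = -5322$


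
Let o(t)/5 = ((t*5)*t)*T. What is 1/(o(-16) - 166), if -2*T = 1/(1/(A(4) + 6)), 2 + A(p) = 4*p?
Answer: -1/64166 ≈ -1.5585e-5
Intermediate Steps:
A(p) = -2 + 4*p
T = -10 (T = -(2 + 8) = -1/(2*(1/((-2 + 16) + 6))) = -1/(2*(1/(14 + 6))) = -1/(2*(1/20)) = -1/(2*1/20) = -½*20 = -10)
o(t) = -250*t² (o(t) = 5*(((t*5)*t)*(-10)) = 5*(((5*t)*t)*(-10)) = 5*((5*t²)*(-10)) = 5*(-50*t²) = -250*t²)
1/(o(-16) - 166) = 1/(-250*(-16)² - 166) = 1/(-250*256 - 166) = 1/(-64000 - 166) = 1/(-64166) = -1/64166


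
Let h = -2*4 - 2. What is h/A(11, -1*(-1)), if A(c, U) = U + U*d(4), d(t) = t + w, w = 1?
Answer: -5/3 ≈ -1.6667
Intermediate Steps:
d(t) = 1 + t (d(t) = t + 1 = 1 + t)
A(c, U) = 6*U (A(c, U) = U + U*(1 + 4) = U + U*5 = U + 5*U = 6*U)
h = -10 (h = -8 - 2 = -10)
h/A(11, -1*(-1)) = -10/(6*(-1*(-1))) = -10/(6*1) = -10/6 = (⅙)*(-10) = -5/3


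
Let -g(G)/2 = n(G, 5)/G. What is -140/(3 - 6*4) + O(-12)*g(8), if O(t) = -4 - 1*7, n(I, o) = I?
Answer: 86/3 ≈ 28.667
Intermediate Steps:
O(t) = -11 (O(t) = -4 - 7 = -11)
g(G) = -2 (g(G) = -2*G/G = -2*1 = -2)
-140/(3 - 6*4) + O(-12)*g(8) = -140/(3 - 6*4) - 11*(-2) = -140/(3 - 24) + 22 = -140/(-21) + 22 = -140*(-1/21) + 22 = 20/3 + 22 = 86/3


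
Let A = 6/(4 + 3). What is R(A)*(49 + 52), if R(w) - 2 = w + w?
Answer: 2626/7 ≈ 375.14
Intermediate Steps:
A = 6/7 ≈ 0.85714
R(w) = 2 + 2*w (R(w) = 2 + (w + w) = 2 + 2*w)
R(A)*(49 + 52) = (2 + 2*(6/7))*(49 + 52) = (2 + 12/7)*101 = (26/7)*101 = 2626/7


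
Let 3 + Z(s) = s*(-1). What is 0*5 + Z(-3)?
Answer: 0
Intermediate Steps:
Z(s) = -3 - s (Z(s) = -3 + s*(-1) = -3 - s)
0*5 + Z(-3) = 0*5 + (-3 - 1*(-3)) = 0 + (-3 + 3) = 0 + 0 = 0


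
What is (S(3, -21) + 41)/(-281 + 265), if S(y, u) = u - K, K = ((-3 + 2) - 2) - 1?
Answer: -3/2 ≈ -1.5000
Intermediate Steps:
K = -4 (K = (-1 - 2) - 1 = -3 - 1 = -4)
S(y, u) = 4 + u (S(y, u) = u - 1*(-4) = u + 4 = 4 + u)
(S(3, -21) + 41)/(-281 + 265) = ((4 - 21) + 41)/(-281 + 265) = (-17 + 41)/(-16) = 24*(-1/16) = -3/2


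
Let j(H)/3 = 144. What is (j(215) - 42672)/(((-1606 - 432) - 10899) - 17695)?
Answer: 5280/3829 ≈ 1.3790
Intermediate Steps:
j(H) = 432 (j(H) = 3*144 = 432)
(j(215) - 42672)/(((-1606 - 432) - 10899) - 17695) = (432 - 42672)/(((-1606 - 432) - 10899) - 17695) = -42240/((-2038 - 10899) - 17695) = -42240/(-12937 - 17695) = -42240/(-30632) = -42240*(-1/30632) = 5280/3829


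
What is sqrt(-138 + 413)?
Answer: 5*sqrt(11) ≈ 16.583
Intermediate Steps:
sqrt(-138 + 413) = sqrt(275) = 5*sqrt(11)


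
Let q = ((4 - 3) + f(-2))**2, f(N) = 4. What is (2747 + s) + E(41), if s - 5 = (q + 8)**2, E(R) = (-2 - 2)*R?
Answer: 3677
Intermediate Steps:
q = 25 (q = ((4 - 3) + 4)**2 = (1 + 4)**2 = 5**2 = 25)
E(R) = -4*R
s = 1094 (s = 5 + (25 + 8)**2 = 5 + 33**2 = 5 + 1089 = 1094)
(2747 + s) + E(41) = (2747 + 1094) - 4*41 = 3841 - 164 = 3677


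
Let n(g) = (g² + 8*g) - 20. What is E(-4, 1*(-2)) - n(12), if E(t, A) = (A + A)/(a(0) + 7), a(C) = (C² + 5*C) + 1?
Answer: -441/2 ≈ -220.50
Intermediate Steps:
a(C) = 1 + C² + 5*C
n(g) = -20 + g² + 8*g
E(t, A) = A/4 (E(t, A) = (A + A)/((1 + 0² + 5*0) + 7) = (2*A)/((1 + 0 + 0) + 7) = (2*A)/(1 + 7) = (2*A)/8 = (2*A)*(⅛) = A/4)
E(-4, 1*(-2)) - n(12) = (1*(-2))/4 - (-20 + 12² + 8*12) = (¼)*(-2) - (-20 + 144 + 96) = -½ - 1*220 = -½ - 220 = -441/2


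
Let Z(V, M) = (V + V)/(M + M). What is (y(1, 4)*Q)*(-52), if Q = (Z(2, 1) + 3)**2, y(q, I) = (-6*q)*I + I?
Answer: 26000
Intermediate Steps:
Z(V, M) = V/M (Z(V, M) = (2*V)/((2*M)) = (2*V)*(1/(2*M)) = V/M)
y(q, I) = I - 6*I*q (y(q, I) = -6*I*q + I = I - 6*I*q)
Q = 25 (Q = (2/1 + 3)**2 = (2*1 + 3)**2 = (2 + 3)**2 = 5**2 = 25)
(y(1, 4)*Q)*(-52) = ((4*(1 - 6*1))*25)*(-52) = ((4*(1 - 6))*25)*(-52) = ((4*(-5))*25)*(-52) = -20*25*(-52) = -500*(-52) = 26000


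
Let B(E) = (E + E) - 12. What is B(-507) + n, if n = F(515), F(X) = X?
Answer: -511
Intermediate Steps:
n = 515
B(E) = -12 + 2*E (B(E) = 2*E - 12 = -12 + 2*E)
B(-507) + n = (-12 + 2*(-507)) + 515 = (-12 - 1014) + 515 = -1026 + 515 = -511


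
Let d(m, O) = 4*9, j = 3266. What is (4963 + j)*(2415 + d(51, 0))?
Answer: 20169279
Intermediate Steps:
d(m, O) = 36
(4963 + j)*(2415 + d(51, 0)) = (4963 + 3266)*(2415 + 36) = 8229*2451 = 20169279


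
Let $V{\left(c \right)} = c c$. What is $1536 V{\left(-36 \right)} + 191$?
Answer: $1990847$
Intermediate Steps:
$V{\left(c \right)} = c^{2}$
$1536 V{\left(-36 \right)} + 191 = 1536 \left(-36\right)^{2} + 191 = 1536 \cdot 1296 + 191 = 1990656 + 191 = 1990847$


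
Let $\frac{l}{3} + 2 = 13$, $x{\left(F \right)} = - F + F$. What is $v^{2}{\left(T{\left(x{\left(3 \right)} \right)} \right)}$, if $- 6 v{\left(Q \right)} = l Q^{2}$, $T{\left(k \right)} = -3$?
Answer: $\frac{9801}{4} \approx 2450.3$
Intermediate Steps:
$x{\left(F \right)} = 0$
$l = 33$ ($l = -6 + 3 \cdot 13 = -6 + 39 = 33$)
$v{\left(Q \right)} = - \frac{11 Q^{2}}{2}$ ($v{\left(Q \right)} = - \frac{33 Q^{2}}{6} = - \frac{11 Q^{2}}{2}$)
$v^{2}{\left(T{\left(x{\left(3 \right)} \right)} \right)} = \left(- \frac{11 \left(-3\right)^{2}}{2}\right)^{2} = \left(\left(- \frac{11}{2}\right) 9\right)^{2} = \left(- \frac{99}{2}\right)^{2} = \frac{9801}{4}$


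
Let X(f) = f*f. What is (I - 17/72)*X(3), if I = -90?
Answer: -6497/8 ≈ -812.13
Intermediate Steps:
X(f) = f**2
(I - 17/72)*X(3) = (-90 - 17/72)*3**2 = (-90 - 17*1/72)*9 = (-90 - 17/72)*9 = -6497/72*9 = -6497/8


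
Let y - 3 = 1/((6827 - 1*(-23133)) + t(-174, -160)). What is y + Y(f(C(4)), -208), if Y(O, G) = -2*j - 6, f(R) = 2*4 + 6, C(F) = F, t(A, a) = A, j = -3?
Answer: 89359/29786 ≈ 3.0000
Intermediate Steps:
f(R) = 14 (f(R) = 8 + 6 = 14)
Y(O, G) = 0 (Y(O, G) = -2*(-3) - 6 = 6 - 6 = 0)
y = 89359/29786 (y = 3 + 1/((6827 - 1*(-23133)) - 174) = 3 + 1/((6827 + 23133) - 174) = 3 + 1/(29960 - 174) = 3 + 1/29786 = 89359/29786 ≈ 3.0000)
y + Y(f(C(4)), -208) = 89359/29786 + 0 = 89359/29786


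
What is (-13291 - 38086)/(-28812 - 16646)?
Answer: 51377/45458 ≈ 1.1302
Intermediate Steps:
(-13291 - 38086)/(-28812 - 16646) = -51377/(-45458) = -51377*(-1/45458) = 51377/45458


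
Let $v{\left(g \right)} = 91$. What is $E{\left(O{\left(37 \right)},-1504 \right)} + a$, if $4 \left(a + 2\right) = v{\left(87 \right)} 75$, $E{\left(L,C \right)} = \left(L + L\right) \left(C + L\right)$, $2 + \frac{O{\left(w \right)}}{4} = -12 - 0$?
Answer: $\frac{705697}{4} \approx 1.7642 \cdot 10^{5}$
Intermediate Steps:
$O{\left(w \right)} = -56$ ($O{\left(w \right)} = -8 + 4 \left(-12 - 0\right) = -8 + 4 \left(-12 + 0\right) = -8 + 4 \left(-12\right) = -8 - 48 = -56$)
$E{\left(L,C \right)} = 2 L \left(C + L\right)$
$a = \frac{6817}{4}$ ($a = -2 + \frac{91 \cdot 75}{4} = -2 + \frac{1}{4} \cdot 6825 = -2 + \frac{6825}{4} = \frac{6817}{4} \approx 1704.3$)
$E{\left(O{\left(37 \right)},-1504 \right)} + a = 2 \left(-56\right) \left(-1504 - 56\right) + \frac{6817}{4} = 2 \left(-56\right) \left(-1560\right) + \frac{6817}{4} = 174720 + \frac{6817}{4} = \frac{705697}{4}$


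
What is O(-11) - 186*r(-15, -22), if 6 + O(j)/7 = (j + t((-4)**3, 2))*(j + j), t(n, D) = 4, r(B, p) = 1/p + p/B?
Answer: 42441/55 ≈ 771.65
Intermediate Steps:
r(B, p) = 1/p + p/B
O(j) = -42 + 14*j*(4 + j) (O(j) = -42 + 7*((j + 4)*(j + j)) = -42 + 7*((4 + j)*(2*j)) = -42 + 7*(2*j*(4 + j)) = -42 + 14*j*(4 + j))
O(-11) - 186*r(-15, -22) = (-42 + 14*(-11)**2 + 56*(-11)) - 186*(1/(-22) - 22/(-15)) = (-42 + 14*121 - 616) - 186*(-1/22 - 22*(-1/15)) = (-42 + 1694 - 616) - 186*(-1/22 + 22/15) = 1036 - 186*469/330 = 1036 - 14539/55 = 42441/55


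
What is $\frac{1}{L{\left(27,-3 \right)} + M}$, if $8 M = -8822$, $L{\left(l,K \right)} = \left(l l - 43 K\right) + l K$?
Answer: $- \frac{4}{1303} \approx -0.0030698$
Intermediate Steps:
$L{\left(l,K \right)} = l^{2} - 43 K + K l$ ($L{\left(l,K \right)} = \left(l^{2} - 43 K\right) + K l = l^{2} - 43 K + K l$)
$M = - \frac{4411}{4}$ ($M = \frac{1}{8} \left(-8822\right) = - \frac{4411}{4} \approx -1102.8$)
$\frac{1}{L{\left(27,-3 \right)} + M} = \frac{1}{\left(27^{2} - -129 - 81\right) - \frac{4411}{4}} = \frac{1}{\left(729 + 129 - 81\right) - \frac{4411}{4}} = \frac{1}{777 - \frac{4411}{4}} = \frac{1}{- \frac{1303}{4}} = - \frac{4}{1303}$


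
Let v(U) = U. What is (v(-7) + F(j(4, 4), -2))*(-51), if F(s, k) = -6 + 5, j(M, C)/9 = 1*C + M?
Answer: 408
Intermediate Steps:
j(M, C) = 9*C + 9*M (j(M, C) = 9*(1*C + M) = 9*(C + M) = 9*C + 9*M)
F(s, k) = -1
(v(-7) + F(j(4, 4), -2))*(-51) = (-7 - 1)*(-51) = -8*(-51) = 408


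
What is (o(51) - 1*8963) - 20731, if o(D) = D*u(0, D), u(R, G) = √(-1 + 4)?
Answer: -29694 + 51*√3 ≈ -29606.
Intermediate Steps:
u(R, G) = √3
o(D) = D*√3
(o(51) - 1*8963) - 20731 = (51*√3 - 1*8963) - 20731 = (51*√3 - 8963) - 20731 = (-8963 + 51*√3) - 20731 = -29694 + 51*√3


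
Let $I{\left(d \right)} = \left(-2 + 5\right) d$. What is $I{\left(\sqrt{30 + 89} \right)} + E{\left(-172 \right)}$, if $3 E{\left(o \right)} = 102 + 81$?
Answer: $61 + 3 \sqrt{119} \approx 93.726$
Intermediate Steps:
$E{\left(o \right)} = 61$ ($E{\left(o \right)} = \frac{102 + 81}{3} = \frac{1}{3} \cdot 183 = 61$)
$I{\left(d \right)} = 3 d$
$I{\left(\sqrt{30 + 89} \right)} + E{\left(-172 \right)} = 3 \sqrt{30 + 89} + 61 = 3 \sqrt{119} + 61 = 61 + 3 \sqrt{119}$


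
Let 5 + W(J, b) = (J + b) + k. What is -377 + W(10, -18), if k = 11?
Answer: -379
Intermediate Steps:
W(J, b) = 6 + J + b (W(J, b) = -5 + ((J + b) + 11) = -5 + (11 + J + b) = 6 + J + b)
-377 + W(10, -18) = -377 + (6 + 10 - 18) = -377 - 2 = -379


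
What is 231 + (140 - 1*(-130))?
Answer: 501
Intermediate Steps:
231 + (140 - 1*(-130)) = 231 + (140 + 130) = 231 + 270 = 501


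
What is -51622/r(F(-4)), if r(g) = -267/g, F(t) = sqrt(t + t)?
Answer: 103244*I*sqrt(2)/267 ≈ 546.85*I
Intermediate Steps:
F(t) = sqrt(2)*sqrt(t) (F(t) = sqrt(2*t) = sqrt(2)*sqrt(t))
-51622/r(F(-4)) = -51622*(-2*I*sqrt(2)/267) = -(-103244)*I*sqrt(2)/267 = 103244*I*sqrt(2)/267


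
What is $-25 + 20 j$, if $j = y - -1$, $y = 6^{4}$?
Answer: $25915$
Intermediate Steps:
$y = 1296$
$j = 1297$ ($j = 1296 - -1 = 1296 + 1 = 1297$)
$-25 + 20 j = -25 + 20 \cdot 1297 = -25 + 25940 = 25915$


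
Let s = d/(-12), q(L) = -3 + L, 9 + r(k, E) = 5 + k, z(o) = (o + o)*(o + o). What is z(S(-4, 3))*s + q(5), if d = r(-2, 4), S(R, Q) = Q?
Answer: 20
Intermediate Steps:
z(o) = 4*o² (z(o) = (2*o)*(2*o) = 4*o²)
r(k, E) = -4 + k (r(k, E) = -9 + (5 + k) = -4 + k)
d = -6 (d = -4 - 2 = -6)
s = ½ (s = -6/(-12) = -6*(-1/12) = ½ ≈ 0.50000)
z(S(-4, 3))*s + q(5) = (4*3²)*(½) + (-3 + 5) = (4*9)*(½) + 2 = 36*(½) + 2 = 18 + 2 = 20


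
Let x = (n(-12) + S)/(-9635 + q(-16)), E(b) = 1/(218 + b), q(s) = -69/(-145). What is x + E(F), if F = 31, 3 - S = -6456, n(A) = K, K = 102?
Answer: -235487899/347854494 ≈ -0.67697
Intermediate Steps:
n(A) = 102
q(s) = 69/145 (q(s) = -69*(-1/145) = 69/145)
S = 6459 (S = 3 - 1*(-6456) = 3 + 6456 = 6459)
x = -951345/1397006 (x = (102 + 6459)/(-9635 + 69/145) = 6561/(-1397006/145) = 6561*(-145/1397006) = -951345/1397006 ≈ -0.68099)
x + E(F) = -951345/1397006 + 1/(218 + 31) = -951345/1397006 + 1/249 = -235487899/347854494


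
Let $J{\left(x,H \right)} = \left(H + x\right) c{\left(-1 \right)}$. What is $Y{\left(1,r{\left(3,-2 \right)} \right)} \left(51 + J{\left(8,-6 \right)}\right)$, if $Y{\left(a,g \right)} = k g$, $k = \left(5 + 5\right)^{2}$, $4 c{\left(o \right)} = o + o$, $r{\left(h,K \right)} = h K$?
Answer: $-30000$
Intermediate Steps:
$r{\left(h,K \right)} = K h$
$c{\left(o \right)} = \frac{o}{2}$ ($c{\left(o \right)} = \frac{o + o}{4} = \frac{2 o}{4} = \frac{o}{2}$)
$J{\left(x,H \right)} = - \frac{H}{2} - \frac{x}{2}$ ($J{\left(x,H \right)} = \left(H + x\right) \frac{1}{2} \left(-1\right) = \left(H + x\right) \left(- \frac{1}{2}\right) = - \frac{H}{2} - \frac{x}{2}$)
$k = 100$ ($k = 10^{2} = 100$)
$Y{\left(a,g \right)} = 100 g$
$Y{\left(1,r{\left(3,-2 \right)} \right)} \left(51 + J{\left(8,-6 \right)}\right) = 100 \left(\left(-2\right) 3\right) \left(51 - 1\right) = 100 \left(-6\right) \left(51 + \left(3 - 4\right)\right) = - 600 \left(51 - 1\right) = \left(-600\right) 50 = -30000$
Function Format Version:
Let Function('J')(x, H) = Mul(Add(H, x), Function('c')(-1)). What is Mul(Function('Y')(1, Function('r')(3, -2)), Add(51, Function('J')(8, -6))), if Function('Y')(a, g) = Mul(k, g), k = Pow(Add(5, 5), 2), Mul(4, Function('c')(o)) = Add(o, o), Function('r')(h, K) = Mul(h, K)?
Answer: -30000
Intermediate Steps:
Function('r')(h, K) = Mul(K, h)
Function('c')(o) = Mul(Rational(1, 2), o) (Function('c')(o) = Mul(Rational(1, 4), Add(o, o)) = Mul(Rational(1, 4), Mul(2, o)) = Mul(Rational(1, 2), o))
Function('J')(x, H) = Add(Mul(Rational(-1, 2), H), Mul(Rational(-1, 2), x)) (Function('J')(x, H) = Mul(Add(H, x), Mul(Rational(1, 2), -1)) = Mul(Add(H, x), Rational(-1, 2)) = Add(Mul(Rational(-1, 2), H), Mul(Rational(-1, 2), x)))
k = 100 (k = Pow(10, 2) = 100)
Function('Y')(a, g) = Mul(100, g)
Mul(Function('Y')(1, Function('r')(3, -2)), Add(51, Function('J')(8, -6))) = Mul(Mul(100, Mul(-2, 3)), Add(51, Add(Mul(Rational(-1, 2), -6), Mul(Rational(-1, 2), 8)))) = Mul(Mul(100, -6), Add(51, Add(3, -4))) = Mul(-600, Add(51, -1)) = Mul(-600, 50) = -30000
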